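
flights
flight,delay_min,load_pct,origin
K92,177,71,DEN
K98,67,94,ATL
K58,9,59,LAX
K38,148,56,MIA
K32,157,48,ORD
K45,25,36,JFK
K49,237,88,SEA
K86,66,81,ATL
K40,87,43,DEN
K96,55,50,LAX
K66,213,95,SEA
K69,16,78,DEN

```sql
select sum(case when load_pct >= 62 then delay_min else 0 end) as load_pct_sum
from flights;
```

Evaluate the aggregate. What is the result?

776

flight=K92: ✓ → 177
flight=K98: ✓ → 67
flight=K58: ✗
flight=K38: ✗
flight=K32: ✗
flight=K45: ✗
flight=K49: ✓ → 237
flight=K86: ✓ → 66
flight=K40: ✗
flight=K96: ✗
flight=K66: ✓ → 213
flight=K69: ✓ → 16
load_pct_sum = 177 + 67 + 237 + 66 + 213 + 16 = 776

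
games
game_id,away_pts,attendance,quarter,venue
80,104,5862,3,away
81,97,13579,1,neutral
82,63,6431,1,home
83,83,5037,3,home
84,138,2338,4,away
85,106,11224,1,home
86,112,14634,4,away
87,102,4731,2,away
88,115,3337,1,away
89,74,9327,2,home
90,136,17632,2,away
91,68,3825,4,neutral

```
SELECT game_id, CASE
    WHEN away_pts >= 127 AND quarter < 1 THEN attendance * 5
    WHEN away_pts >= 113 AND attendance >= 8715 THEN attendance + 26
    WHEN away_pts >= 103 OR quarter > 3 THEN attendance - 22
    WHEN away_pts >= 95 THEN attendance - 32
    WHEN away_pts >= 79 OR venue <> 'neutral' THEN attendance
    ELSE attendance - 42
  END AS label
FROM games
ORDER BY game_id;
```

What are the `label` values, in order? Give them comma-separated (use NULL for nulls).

5840, 13547, 6431, 5037, 2316, 11202, 14612, 4699, 3315, 9327, 17658, 3803

game_id=80: away_pts >= 103 OR quarter > 3 → 5840
game_id=81: away_pts >= 95 → 13547
game_id=82: away_pts >= 79 OR venue <> 'neutral' → 6431
game_id=83: away_pts >= 79 OR venue <> 'neutral' → 5037
game_id=84: away_pts >= 103 OR quarter > 3 → 2316
game_id=85: away_pts >= 103 OR quarter > 3 → 11202
game_id=86: away_pts >= 103 OR quarter > 3 → 14612
game_id=87: away_pts >= 95 → 4699
game_id=88: away_pts >= 103 OR quarter > 3 → 3315
game_id=89: away_pts >= 79 OR venue <> 'neutral' → 9327
game_id=90: away_pts >= 113 AND attendance >= 8715 → 17658
game_id=91: away_pts >= 103 OR quarter > 3 → 3803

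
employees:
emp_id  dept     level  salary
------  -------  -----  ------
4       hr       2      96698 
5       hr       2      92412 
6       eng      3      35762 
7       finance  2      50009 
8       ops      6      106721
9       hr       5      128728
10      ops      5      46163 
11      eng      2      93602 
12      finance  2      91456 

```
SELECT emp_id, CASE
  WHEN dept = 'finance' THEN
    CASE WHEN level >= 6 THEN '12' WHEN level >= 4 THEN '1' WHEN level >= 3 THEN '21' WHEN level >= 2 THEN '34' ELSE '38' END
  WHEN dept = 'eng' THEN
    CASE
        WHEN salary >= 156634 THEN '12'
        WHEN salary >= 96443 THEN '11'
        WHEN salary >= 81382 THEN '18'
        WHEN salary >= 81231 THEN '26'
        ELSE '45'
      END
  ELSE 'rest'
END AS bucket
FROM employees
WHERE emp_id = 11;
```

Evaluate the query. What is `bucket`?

18

emp_id = 11: dept=eng, level=2, salary=93602.
dept='eng' → inner[salary >= 81382] → 18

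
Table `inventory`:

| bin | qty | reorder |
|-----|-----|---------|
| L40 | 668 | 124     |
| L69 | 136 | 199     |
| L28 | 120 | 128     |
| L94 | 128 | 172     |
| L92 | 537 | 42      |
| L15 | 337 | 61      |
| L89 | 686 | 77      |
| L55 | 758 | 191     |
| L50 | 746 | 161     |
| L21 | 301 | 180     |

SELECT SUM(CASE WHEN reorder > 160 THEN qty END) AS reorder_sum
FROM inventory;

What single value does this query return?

2069

bin=L40: ✗
bin=L69: ✓ → 136
bin=L28: ✗
bin=L94: ✓ → 128
bin=L92: ✗
bin=L15: ✗
bin=L89: ✗
bin=L55: ✓ → 758
bin=L50: ✓ → 746
bin=L21: ✓ → 301
reorder_sum = 136 + 128 + 758 + 746 + 301 = 2069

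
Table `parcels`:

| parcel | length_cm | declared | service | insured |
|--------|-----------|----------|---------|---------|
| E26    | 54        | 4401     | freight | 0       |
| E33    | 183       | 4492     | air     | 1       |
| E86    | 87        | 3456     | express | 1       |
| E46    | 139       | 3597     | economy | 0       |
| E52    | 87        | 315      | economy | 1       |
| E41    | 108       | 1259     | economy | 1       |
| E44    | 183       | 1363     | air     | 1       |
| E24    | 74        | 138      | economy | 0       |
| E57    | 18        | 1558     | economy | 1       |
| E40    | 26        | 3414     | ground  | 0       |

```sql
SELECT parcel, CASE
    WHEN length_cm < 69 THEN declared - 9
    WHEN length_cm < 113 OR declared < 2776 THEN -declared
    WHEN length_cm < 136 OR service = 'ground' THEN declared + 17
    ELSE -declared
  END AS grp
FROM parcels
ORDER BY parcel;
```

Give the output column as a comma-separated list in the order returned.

parcel=E24: length_cm < 113 OR declared < 2776 → -138
parcel=E26: length_cm < 69 → 4392
parcel=E33: ELSE → -4492
parcel=E40: length_cm < 69 → 3405
parcel=E41: length_cm < 113 OR declared < 2776 → -1259
parcel=E44: length_cm < 113 OR declared < 2776 → -1363
parcel=E46: ELSE → -3597
parcel=E52: length_cm < 113 OR declared < 2776 → -315
parcel=E57: length_cm < 69 → 1549
parcel=E86: length_cm < 113 OR declared < 2776 → -3456

-138, 4392, -4492, 3405, -1259, -1363, -3597, -315, 1549, -3456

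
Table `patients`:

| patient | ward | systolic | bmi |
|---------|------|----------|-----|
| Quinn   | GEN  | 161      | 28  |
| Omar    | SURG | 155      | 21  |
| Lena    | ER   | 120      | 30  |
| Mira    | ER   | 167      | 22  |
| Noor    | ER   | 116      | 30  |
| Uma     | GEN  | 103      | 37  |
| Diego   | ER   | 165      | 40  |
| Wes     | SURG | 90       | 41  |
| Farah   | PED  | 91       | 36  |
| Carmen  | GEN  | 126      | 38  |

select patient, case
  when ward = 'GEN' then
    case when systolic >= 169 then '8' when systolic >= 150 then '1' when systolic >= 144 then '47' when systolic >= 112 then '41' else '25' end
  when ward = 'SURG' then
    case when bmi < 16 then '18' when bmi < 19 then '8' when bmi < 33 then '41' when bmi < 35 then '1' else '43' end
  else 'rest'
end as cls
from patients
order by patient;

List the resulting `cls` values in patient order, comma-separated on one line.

41, rest, rest, rest, rest, rest, 41, 1, 25, 43

patient=Carmen: ward='GEN' → inner[systolic >= 112] → 41
patient=Diego: ward='ER' → outer ELSE → rest
patient=Farah: ward='PED' → outer ELSE → rest
patient=Lena: ward='ER' → outer ELSE → rest
patient=Mira: ward='ER' → outer ELSE → rest
patient=Noor: ward='ER' → outer ELSE → rest
patient=Omar: ward='SURG' → inner[bmi < 33] → 41
patient=Quinn: ward='GEN' → inner[systolic >= 150] → 1
patient=Uma: ward='GEN' → inner[ELSE] → 25
patient=Wes: ward='SURG' → inner[ELSE] → 43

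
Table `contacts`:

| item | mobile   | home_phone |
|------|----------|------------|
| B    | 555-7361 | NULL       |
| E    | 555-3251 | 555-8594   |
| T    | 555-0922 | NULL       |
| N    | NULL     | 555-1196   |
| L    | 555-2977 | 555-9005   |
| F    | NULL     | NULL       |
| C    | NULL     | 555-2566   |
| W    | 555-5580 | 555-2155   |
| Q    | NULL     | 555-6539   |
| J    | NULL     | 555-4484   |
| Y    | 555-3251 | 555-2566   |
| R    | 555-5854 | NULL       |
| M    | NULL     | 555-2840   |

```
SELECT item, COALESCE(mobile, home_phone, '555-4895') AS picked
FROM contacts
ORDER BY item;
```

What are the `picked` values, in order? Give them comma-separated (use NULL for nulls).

555-7361, 555-2566, 555-3251, 555-4895, 555-4484, 555-2977, 555-2840, 555-1196, 555-6539, 555-5854, 555-0922, 555-5580, 555-3251

item=B: mobile=555-7361 → 555-7361
item=C: mobile=NULL, home_phone=555-2566 → 555-2566
item=E: mobile=555-3251 → 555-3251
item=F: mobile=NULL, home_phone=NULL, → literal 555-4895 → 555-4895
item=J: mobile=NULL, home_phone=555-4484 → 555-4484
item=L: mobile=555-2977 → 555-2977
item=M: mobile=NULL, home_phone=555-2840 → 555-2840
item=N: mobile=NULL, home_phone=555-1196 → 555-1196
item=Q: mobile=NULL, home_phone=555-6539 → 555-6539
item=R: mobile=555-5854 → 555-5854
item=T: mobile=555-0922 → 555-0922
item=W: mobile=555-5580 → 555-5580
item=Y: mobile=555-3251 → 555-3251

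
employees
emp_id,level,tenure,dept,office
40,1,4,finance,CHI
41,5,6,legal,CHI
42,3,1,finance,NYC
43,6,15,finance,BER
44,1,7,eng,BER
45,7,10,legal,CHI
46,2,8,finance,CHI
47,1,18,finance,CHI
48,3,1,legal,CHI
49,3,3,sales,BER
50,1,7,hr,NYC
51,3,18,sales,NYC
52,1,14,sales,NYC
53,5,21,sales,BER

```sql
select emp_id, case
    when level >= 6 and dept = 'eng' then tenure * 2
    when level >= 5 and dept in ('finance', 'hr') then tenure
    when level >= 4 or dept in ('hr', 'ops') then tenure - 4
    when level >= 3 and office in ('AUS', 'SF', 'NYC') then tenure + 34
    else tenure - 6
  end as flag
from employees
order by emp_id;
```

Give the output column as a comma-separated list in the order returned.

-2, 2, 35, 15, 1, 6, 2, 12, -5, -3, 3, 52, 8, 17

emp_id=40: ELSE → -2
emp_id=41: level >= 4 or dept in ('hr', 'ops') → 2
emp_id=42: level >= 3 and office in ('AUS', 'SF', 'NYC') → 35
emp_id=43: level >= 5 and dept in ('finance', 'hr') → 15
emp_id=44: ELSE → 1
emp_id=45: level >= 4 or dept in ('hr', 'ops') → 6
emp_id=46: ELSE → 2
emp_id=47: ELSE → 12
emp_id=48: ELSE → -5
emp_id=49: ELSE → -3
emp_id=50: level >= 4 or dept in ('hr', 'ops') → 3
emp_id=51: level >= 3 and office in ('AUS', 'SF', 'NYC') → 52
emp_id=52: ELSE → 8
emp_id=53: level >= 4 or dept in ('hr', 'ops') → 17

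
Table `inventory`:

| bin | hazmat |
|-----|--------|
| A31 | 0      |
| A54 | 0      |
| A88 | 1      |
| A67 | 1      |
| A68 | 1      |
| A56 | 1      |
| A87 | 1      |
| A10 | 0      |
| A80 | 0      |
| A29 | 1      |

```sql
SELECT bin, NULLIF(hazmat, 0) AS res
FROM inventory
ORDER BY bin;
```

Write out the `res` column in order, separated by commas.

NULL, 1, NULL, NULL, 1, 1, 1, NULL, 1, 1

bin=A10: hazmat=0 vs 0: equal → NULL
bin=A29: hazmat=1 vs 0: differ → 1
bin=A31: hazmat=0 vs 0: equal → NULL
bin=A54: hazmat=0 vs 0: equal → NULL
bin=A56: hazmat=1 vs 0: differ → 1
bin=A67: hazmat=1 vs 0: differ → 1
bin=A68: hazmat=1 vs 0: differ → 1
bin=A80: hazmat=0 vs 0: equal → NULL
bin=A87: hazmat=1 vs 0: differ → 1
bin=A88: hazmat=1 vs 0: differ → 1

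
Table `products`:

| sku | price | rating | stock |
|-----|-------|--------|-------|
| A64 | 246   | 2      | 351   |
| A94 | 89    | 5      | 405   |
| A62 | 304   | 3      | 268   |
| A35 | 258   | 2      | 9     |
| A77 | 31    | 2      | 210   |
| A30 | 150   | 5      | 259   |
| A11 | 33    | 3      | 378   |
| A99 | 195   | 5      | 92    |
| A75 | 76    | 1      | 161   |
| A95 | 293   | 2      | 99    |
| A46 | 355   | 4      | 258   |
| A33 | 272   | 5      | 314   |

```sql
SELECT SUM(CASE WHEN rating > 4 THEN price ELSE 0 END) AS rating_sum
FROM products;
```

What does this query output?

sku=A64: ✗
sku=A94: ✓ → 89
sku=A62: ✗
sku=A35: ✗
sku=A77: ✗
sku=A30: ✓ → 150
sku=A11: ✗
sku=A99: ✓ → 195
sku=A75: ✗
sku=A95: ✗
sku=A46: ✗
sku=A33: ✓ → 272
rating_sum = 89 + 150 + 195 + 272 = 706

706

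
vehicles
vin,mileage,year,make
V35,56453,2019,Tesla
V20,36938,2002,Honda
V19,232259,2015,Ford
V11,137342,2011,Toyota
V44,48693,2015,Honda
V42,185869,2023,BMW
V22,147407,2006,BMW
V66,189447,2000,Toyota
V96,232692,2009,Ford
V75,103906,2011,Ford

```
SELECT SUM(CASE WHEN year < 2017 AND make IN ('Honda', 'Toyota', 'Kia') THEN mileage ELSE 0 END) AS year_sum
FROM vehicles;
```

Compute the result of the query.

412420

vin=V35: ✗
vin=V20: ✓ → 36938
vin=V19: ✗
vin=V11: ✓ → 137342
vin=V44: ✓ → 48693
vin=V42: ✗
vin=V22: ✗
vin=V66: ✓ → 189447
vin=V96: ✗
vin=V75: ✗
year_sum = 36938 + 137342 + 48693 + 189447 = 412420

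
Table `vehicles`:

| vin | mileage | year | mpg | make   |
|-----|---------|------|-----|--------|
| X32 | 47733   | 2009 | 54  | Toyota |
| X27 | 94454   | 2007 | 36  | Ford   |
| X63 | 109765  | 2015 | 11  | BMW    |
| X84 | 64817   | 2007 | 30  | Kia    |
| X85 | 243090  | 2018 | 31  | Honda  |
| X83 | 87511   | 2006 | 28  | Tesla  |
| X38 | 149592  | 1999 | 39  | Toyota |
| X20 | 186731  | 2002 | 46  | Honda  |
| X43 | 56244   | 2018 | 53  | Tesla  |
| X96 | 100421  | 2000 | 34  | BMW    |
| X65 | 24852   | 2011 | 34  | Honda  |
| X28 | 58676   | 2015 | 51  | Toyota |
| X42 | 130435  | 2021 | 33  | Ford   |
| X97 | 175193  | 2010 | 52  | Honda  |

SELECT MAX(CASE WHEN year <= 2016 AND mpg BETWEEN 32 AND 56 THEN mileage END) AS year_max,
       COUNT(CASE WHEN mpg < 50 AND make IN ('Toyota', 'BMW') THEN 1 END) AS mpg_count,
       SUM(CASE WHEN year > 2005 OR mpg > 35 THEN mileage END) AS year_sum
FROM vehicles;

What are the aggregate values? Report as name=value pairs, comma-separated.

[year_max: year <= 2016 AND mpg BETWEEN 32 AND 56]
vin=X32: ✓ → 47733
vin=X27: ✓ → 94454
vin=X63: ✗
vin=X84: ✗
vin=X85: ✗
vin=X83: ✗
vin=X38: ✓ → 149592
vin=X20: ✓ → 186731
vin=X43: ✗
vin=X96: ✓ → 100421
vin=X65: ✓ → 24852
vin=X28: ✓ → 58676
vin=X42: ✗
vin=X97: ✓ → 175193
year_max = MAX(47733, 94454, 149592, 186731, 100421, 24852, 58676, 175193) = 186731
—
[mpg_count: mpg < 50 AND make IN ('Toyota', 'BMW')]
vin=X32: ✗
vin=X27: ✗
vin=X63: ✓ → 1
vin=X84: ✗
vin=X85: ✗
vin=X83: ✗
vin=X38: ✓ → 1
vin=X20: ✗
vin=X43: ✗
vin=X96: ✓ → 1
vin=X65: ✗
vin=X28: ✗
vin=X42: ✗
vin=X97: ✗
mpg_count = COUNT(1, 1, 1) = 3
—
[year_sum: year > 2005 OR mpg > 35]
vin=X32: ✓ → 47733
vin=X27: ✓ → 94454
vin=X63: ✓ → 109765
vin=X84: ✓ → 64817
vin=X85: ✓ → 243090
vin=X83: ✓ → 87511
vin=X38: ✓ → 149592
vin=X20: ✓ → 186731
vin=X43: ✓ → 56244
vin=X96: ✗
vin=X65: ✓ → 24852
vin=X28: ✓ → 58676
vin=X42: ✓ → 130435
vin=X97: ✓ → 175193
year_sum = 47733 + 94454 + 109765 + 64817 + 243090 + 87511 + 149592 + 186731 + 56244 + 24852 + 58676 + 130435 + 175193 = 1429093

year_max=186731, mpg_count=3, year_sum=1429093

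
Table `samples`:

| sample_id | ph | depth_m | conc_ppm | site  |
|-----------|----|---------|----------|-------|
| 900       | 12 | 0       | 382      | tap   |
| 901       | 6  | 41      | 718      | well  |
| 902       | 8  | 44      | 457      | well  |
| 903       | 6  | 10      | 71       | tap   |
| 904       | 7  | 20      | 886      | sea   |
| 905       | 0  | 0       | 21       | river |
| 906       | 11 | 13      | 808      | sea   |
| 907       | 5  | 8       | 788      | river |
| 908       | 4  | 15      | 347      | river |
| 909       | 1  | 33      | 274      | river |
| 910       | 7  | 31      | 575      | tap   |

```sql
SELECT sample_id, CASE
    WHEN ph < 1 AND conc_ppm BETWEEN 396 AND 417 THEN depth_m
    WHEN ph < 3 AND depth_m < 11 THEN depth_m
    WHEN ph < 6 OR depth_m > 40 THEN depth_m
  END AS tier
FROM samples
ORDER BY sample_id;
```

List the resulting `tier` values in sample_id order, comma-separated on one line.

NULL, 41, 44, NULL, NULL, 0, NULL, 8, 15, 33, NULL

sample_id=900: (no match → NULL) → NULL
sample_id=901: ph < 6 OR depth_m > 40 → 41
sample_id=902: ph < 6 OR depth_m > 40 → 44
sample_id=903: (no match → NULL) → NULL
sample_id=904: (no match → NULL) → NULL
sample_id=905: ph < 3 AND depth_m < 11 → 0
sample_id=906: (no match → NULL) → NULL
sample_id=907: ph < 6 OR depth_m > 40 → 8
sample_id=908: ph < 6 OR depth_m > 40 → 15
sample_id=909: ph < 6 OR depth_m > 40 → 33
sample_id=910: (no match → NULL) → NULL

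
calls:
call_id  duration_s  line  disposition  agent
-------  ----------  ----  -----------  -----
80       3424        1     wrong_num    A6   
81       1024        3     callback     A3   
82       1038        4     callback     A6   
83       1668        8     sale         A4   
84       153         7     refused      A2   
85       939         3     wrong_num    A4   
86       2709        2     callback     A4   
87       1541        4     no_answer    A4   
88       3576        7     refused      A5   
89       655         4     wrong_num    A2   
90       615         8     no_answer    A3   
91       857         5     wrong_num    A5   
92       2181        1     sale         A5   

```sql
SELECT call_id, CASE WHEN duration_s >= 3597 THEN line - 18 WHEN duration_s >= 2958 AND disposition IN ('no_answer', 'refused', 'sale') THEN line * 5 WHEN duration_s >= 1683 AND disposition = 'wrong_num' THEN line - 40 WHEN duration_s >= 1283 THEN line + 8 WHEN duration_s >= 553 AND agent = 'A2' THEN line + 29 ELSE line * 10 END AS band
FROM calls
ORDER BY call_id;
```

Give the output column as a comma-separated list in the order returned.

call_id=80: duration_s >= 1683 AND disposition = 'wrong_num' → -39
call_id=81: ELSE → 30
call_id=82: ELSE → 40
call_id=83: duration_s >= 1283 → 16
call_id=84: ELSE → 70
call_id=85: ELSE → 30
call_id=86: duration_s >= 1283 → 10
call_id=87: duration_s >= 1283 → 12
call_id=88: duration_s >= 2958 AND disposition IN ('no_answer', 'refused', 'sale') → 35
call_id=89: duration_s >= 553 AND agent = 'A2' → 33
call_id=90: ELSE → 80
call_id=91: ELSE → 50
call_id=92: duration_s >= 1283 → 9

-39, 30, 40, 16, 70, 30, 10, 12, 35, 33, 80, 50, 9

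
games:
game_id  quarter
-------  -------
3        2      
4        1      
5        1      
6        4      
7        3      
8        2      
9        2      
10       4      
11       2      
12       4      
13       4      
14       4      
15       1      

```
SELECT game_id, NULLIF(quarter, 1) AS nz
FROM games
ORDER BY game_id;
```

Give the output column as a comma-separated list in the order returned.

2, NULL, NULL, 4, 3, 2, 2, 4, 2, 4, 4, 4, NULL

game_id=3: quarter=2 vs 1: differ → 2
game_id=4: quarter=1 vs 1: equal → NULL
game_id=5: quarter=1 vs 1: equal → NULL
game_id=6: quarter=4 vs 1: differ → 4
game_id=7: quarter=3 vs 1: differ → 3
game_id=8: quarter=2 vs 1: differ → 2
game_id=9: quarter=2 vs 1: differ → 2
game_id=10: quarter=4 vs 1: differ → 4
game_id=11: quarter=2 vs 1: differ → 2
game_id=12: quarter=4 vs 1: differ → 4
game_id=13: quarter=4 vs 1: differ → 4
game_id=14: quarter=4 vs 1: differ → 4
game_id=15: quarter=1 vs 1: equal → NULL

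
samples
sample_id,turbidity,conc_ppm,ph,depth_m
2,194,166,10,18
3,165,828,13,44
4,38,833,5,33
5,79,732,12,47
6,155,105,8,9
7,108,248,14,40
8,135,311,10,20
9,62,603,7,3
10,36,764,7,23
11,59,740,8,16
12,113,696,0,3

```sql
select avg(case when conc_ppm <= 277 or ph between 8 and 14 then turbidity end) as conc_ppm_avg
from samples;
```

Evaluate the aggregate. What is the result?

127.8571428571

sample_id=2: ✓ → 194
sample_id=3: ✓ → 165
sample_id=4: ✗
sample_id=5: ✓ → 79
sample_id=6: ✓ → 155
sample_id=7: ✓ → 108
sample_id=8: ✓ → 135
sample_id=9: ✗
sample_id=10: ✗
sample_id=11: ✓ → 59
sample_id=12: ✗
conc_ppm_avg = (194 + 165 + 79 + 155 + 108 + 135 + 59) / 7 = 127.8571428571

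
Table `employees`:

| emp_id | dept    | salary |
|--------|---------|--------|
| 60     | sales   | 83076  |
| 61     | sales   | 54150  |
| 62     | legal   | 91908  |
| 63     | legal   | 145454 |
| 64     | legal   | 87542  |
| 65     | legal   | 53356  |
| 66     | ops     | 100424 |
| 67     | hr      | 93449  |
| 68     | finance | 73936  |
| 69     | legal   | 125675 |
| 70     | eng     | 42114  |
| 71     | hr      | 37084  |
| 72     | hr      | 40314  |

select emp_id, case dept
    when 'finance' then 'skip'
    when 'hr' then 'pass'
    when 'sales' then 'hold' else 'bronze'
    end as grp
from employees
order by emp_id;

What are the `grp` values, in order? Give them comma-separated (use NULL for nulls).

emp_id=60: dept='sales' → hold
emp_id=61: dept='sales' → hold
emp_id=62: ELSE → bronze
emp_id=63: ELSE → bronze
emp_id=64: ELSE → bronze
emp_id=65: ELSE → bronze
emp_id=66: ELSE → bronze
emp_id=67: dept='hr' → pass
emp_id=68: dept='finance' → skip
emp_id=69: ELSE → bronze
emp_id=70: ELSE → bronze
emp_id=71: dept='hr' → pass
emp_id=72: dept='hr' → pass

hold, hold, bronze, bronze, bronze, bronze, bronze, pass, skip, bronze, bronze, pass, pass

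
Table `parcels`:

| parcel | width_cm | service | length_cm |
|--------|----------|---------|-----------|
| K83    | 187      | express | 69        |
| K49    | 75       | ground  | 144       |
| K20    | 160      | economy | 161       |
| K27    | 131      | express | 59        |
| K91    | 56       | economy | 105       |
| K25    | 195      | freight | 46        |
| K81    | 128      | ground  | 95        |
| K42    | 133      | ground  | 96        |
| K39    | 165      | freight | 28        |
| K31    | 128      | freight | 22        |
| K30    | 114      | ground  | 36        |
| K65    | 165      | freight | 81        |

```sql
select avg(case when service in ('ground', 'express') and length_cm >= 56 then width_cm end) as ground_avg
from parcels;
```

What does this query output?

parcel=K83: ✓ → 187
parcel=K49: ✓ → 75
parcel=K20: ✗
parcel=K27: ✓ → 131
parcel=K91: ✗
parcel=K25: ✗
parcel=K81: ✓ → 128
parcel=K42: ✓ → 133
parcel=K39: ✗
parcel=K31: ✗
parcel=K30: ✗
parcel=K65: ✗
ground_avg = (187 + 75 + 131 + 128 + 133) / 5 = 130.8

130.8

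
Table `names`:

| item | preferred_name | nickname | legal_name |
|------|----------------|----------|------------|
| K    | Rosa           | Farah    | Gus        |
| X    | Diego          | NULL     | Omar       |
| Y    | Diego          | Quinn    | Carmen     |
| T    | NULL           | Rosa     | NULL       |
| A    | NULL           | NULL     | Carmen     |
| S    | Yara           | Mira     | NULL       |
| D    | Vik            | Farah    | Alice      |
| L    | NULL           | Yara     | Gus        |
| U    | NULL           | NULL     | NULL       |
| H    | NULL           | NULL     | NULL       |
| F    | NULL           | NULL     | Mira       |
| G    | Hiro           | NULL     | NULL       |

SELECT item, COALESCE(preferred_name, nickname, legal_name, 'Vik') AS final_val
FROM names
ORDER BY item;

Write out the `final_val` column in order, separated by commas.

Carmen, Vik, Mira, Hiro, Vik, Rosa, Yara, Yara, Rosa, Vik, Diego, Diego

item=A: preferred_name=NULL, nickname=NULL, legal_name=Carmen → Carmen
item=D: preferred_name=Vik → Vik
item=F: preferred_name=NULL, nickname=NULL, legal_name=Mira → Mira
item=G: preferred_name=Hiro → Hiro
item=H: preferred_name=NULL, nickname=NULL, legal_name=NULL, → literal Vik → Vik
item=K: preferred_name=Rosa → Rosa
item=L: preferred_name=NULL, nickname=Yara → Yara
item=S: preferred_name=Yara → Yara
item=T: preferred_name=NULL, nickname=Rosa → Rosa
item=U: preferred_name=NULL, nickname=NULL, legal_name=NULL, → literal Vik → Vik
item=X: preferred_name=Diego → Diego
item=Y: preferred_name=Diego → Diego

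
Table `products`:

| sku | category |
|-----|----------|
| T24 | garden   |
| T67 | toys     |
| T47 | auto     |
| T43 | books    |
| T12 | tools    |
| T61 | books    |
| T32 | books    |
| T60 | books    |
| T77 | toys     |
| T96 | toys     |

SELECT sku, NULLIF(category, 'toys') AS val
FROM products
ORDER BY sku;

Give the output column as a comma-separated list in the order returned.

tools, garden, books, books, auto, books, books, NULL, NULL, NULL

sku=T12: category=tools vs toys: differ → tools
sku=T24: category=garden vs toys: differ → garden
sku=T32: category=books vs toys: differ → books
sku=T43: category=books vs toys: differ → books
sku=T47: category=auto vs toys: differ → auto
sku=T60: category=books vs toys: differ → books
sku=T61: category=books vs toys: differ → books
sku=T67: category=toys vs toys: equal → NULL
sku=T77: category=toys vs toys: equal → NULL
sku=T96: category=toys vs toys: equal → NULL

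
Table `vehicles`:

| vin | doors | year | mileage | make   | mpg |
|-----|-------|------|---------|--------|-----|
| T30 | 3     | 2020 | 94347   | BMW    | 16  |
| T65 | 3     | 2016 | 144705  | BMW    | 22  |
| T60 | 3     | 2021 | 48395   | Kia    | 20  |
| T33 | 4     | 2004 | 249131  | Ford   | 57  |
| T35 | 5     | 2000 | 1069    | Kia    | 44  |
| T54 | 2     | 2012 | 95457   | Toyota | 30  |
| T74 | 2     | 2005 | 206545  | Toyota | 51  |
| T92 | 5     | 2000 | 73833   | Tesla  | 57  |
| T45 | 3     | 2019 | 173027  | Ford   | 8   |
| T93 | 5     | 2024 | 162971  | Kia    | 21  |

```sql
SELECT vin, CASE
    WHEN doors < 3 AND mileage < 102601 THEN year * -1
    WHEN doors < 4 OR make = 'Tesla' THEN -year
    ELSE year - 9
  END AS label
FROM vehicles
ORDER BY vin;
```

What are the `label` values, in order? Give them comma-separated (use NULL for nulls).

-2020, 1995, 1991, -2019, -2012, -2021, -2016, -2005, -2000, 2015

vin=T30: doors < 4 OR make = 'Tesla' → -2020
vin=T33: ELSE → 1995
vin=T35: ELSE → 1991
vin=T45: doors < 4 OR make = 'Tesla' → -2019
vin=T54: doors < 3 AND mileage < 102601 → -2012
vin=T60: doors < 4 OR make = 'Tesla' → -2021
vin=T65: doors < 4 OR make = 'Tesla' → -2016
vin=T74: doors < 4 OR make = 'Tesla' → -2005
vin=T92: doors < 4 OR make = 'Tesla' → -2000
vin=T93: ELSE → 2015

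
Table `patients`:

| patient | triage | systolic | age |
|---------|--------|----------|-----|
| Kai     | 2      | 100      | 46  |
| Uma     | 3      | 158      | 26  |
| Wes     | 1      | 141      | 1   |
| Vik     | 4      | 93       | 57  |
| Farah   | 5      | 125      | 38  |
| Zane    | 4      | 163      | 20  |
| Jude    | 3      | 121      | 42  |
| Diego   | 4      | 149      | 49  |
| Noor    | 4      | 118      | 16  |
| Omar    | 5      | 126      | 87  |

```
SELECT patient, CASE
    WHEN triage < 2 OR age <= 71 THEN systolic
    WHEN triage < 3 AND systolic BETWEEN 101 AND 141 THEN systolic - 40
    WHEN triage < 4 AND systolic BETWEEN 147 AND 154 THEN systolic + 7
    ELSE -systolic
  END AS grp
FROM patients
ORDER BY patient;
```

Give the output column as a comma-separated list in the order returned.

149, 125, 121, 100, 118, -126, 158, 93, 141, 163

patient=Diego: triage < 2 OR age <= 71 → 149
patient=Farah: triage < 2 OR age <= 71 → 125
patient=Jude: triage < 2 OR age <= 71 → 121
patient=Kai: triage < 2 OR age <= 71 → 100
patient=Noor: triage < 2 OR age <= 71 → 118
patient=Omar: ELSE → -126
patient=Uma: triage < 2 OR age <= 71 → 158
patient=Vik: triage < 2 OR age <= 71 → 93
patient=Wes: triage < 2 OR age <= 71 → 141
patient=Zane: triage < 2 OR age <= 71 → 163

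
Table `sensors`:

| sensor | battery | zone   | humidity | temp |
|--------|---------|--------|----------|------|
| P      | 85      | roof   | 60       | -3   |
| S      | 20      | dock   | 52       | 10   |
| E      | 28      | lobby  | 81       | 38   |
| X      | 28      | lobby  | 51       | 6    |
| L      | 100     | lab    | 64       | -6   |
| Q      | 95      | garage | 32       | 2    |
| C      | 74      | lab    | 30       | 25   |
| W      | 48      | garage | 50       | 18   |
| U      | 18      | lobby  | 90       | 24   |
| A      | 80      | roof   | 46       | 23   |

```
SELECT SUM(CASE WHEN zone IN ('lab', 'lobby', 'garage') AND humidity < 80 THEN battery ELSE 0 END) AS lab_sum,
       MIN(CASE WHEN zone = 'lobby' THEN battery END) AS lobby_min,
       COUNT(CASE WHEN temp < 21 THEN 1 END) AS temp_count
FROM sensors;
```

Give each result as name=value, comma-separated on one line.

lab_sum=345, lobby_min=18, temp_count=6

[lab_sum: zone IN ('lab', 'lobby', 'garage') AND humidity < 80]
sensor=P: ✗
sensor=S: ✗
sensor=E: ✗
sensor=X: ✓ → 28
sensor=L: ✓ → 100
sensor=Q: ✓ → 95
sensor=C: ✓ → 74
sensor=W: ✓ → 48
sensor=U: ✗
sensor=A: ✗
lab_sum = 28 + 100 + 95 + 74 + 48 = 345
—
[lobby_min: zone = 'lobby']
sensor=P: ✗
sensor=S: ✗
sensor=E: ✓ → 28
sensor=X: ✓ → 28
sensor=L: ✗
sensor=Q: ✗
sensor=C: ✗
sensor=W: ✗
sensor=U: ✓ → 18
sensor=A: ✗
lobby_min = MIN(28, 28, 18) = 18
—
[temp_count: temp < 21]
sensor=P: ✓ → 1
sensor=S: ✓ → 1
sensor=E: ✗
sensor=X: ✓ → 1
sensor=L: ✓ → 1
sensor=Q: ✓ → 1
sensor=C: ✗
sensor=W: ✓ → 1
sensor=U: ✗
sensor=A: ✗
temp_count = COUNT(1, 1, 1, 1, 1, 1) = 6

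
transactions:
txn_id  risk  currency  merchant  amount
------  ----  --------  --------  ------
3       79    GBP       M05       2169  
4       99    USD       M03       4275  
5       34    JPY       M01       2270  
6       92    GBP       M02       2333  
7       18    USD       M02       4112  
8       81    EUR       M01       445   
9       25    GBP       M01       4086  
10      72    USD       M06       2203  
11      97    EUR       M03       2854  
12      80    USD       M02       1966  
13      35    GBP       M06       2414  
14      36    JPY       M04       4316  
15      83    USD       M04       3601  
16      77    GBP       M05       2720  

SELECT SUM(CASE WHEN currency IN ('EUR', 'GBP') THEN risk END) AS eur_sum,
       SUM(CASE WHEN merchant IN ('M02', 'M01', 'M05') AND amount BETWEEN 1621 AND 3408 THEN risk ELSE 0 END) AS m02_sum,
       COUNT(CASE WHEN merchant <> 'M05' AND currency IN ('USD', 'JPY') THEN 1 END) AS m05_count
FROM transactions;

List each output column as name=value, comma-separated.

eur_sum=486, m02_sum=362, m05_count=7

[eur_sum: currency IN ('EUR', 'GBP')]
txn_id=3: ✓ → 79
txn_id=4: ✗
txn_id=5: ✗
txn_id=6: ✓ → 92
txn_id=7: ✗
txn_id=8: ✓ → 81
txn_id=9: ✓ → 25
txn_id=10: ✗
txn_id=11: ✓ → 97
txn_id=12: ✗
txn_id=13: ✓ → 35
txn_id=14: ✗
txn_id=15: ✗
txn_id=16: ✓ → 77
eur_sum = 79 + 92 + 81 + 25 + 97 + 35 + 77 = 486
—
[m02_sum: merchant IN ('M02', 'M01', 'M05') AND amount BETWEEN 1621 AND 3408]
txn_id=3: ✓ → 79
txn_id=4: ✗
txn_id=5: ✓ → 34
txn_id=6: ✓ → 92
txn_id=7: ✗
txn_id=8: ✗
txn_id=9: ✗
txn_id=10: ✗
txn_id=11: ✗
txn_id=12: ✓ → 80
txn_id=13: ✗
txn_id=14: ✗
txn_id=15: ✗
txn_id=16: ✓ → 77
m02_sum = 79 + 34 + 92 + 80 + 77 = 362
—
[m05_count: merchant <> 'M05' AND currency IN ('USD', 'JPY')]
txn_id=3: ✗
txn_id=4: ✓ → 1
txn_id=5: ✓ → 1
txn_id=6: ✗
txn_id=7: ✓ → 1
txn_id=8: ✗
txn_id=9: ✗
txn_id=10: ✓ → 1
txn_id=11: ✗
txn_id=12: ✓ → 1
txn_id=13: ✗
txn_id=14: ✓ → 1
txn_id=15: ✓ → 1
txn_id=16: ✗
m05_count = COUNT(1, 1, 1, 1, 1, 1, 1) = 7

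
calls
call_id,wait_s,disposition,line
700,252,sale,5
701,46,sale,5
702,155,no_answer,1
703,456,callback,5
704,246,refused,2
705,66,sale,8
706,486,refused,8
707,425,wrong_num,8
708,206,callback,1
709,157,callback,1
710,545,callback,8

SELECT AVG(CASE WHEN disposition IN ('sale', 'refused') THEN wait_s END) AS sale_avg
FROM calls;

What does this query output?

call_id=700: ✓ → 252
call_id=701: ✓ → 46
call_id=702: ✗
call_id=703: ✗
call_id=704: ✓ → 246
call_id=705: ✓ → 66
call_id=706: ✓ → 486
call_id=707: ✗
call_id=708: ✗
call_id=709: ✗
call_id=710: ✗
sale_avg = (252 + 46 + 246 + 66 + 486) / 5 = 219.2

219.2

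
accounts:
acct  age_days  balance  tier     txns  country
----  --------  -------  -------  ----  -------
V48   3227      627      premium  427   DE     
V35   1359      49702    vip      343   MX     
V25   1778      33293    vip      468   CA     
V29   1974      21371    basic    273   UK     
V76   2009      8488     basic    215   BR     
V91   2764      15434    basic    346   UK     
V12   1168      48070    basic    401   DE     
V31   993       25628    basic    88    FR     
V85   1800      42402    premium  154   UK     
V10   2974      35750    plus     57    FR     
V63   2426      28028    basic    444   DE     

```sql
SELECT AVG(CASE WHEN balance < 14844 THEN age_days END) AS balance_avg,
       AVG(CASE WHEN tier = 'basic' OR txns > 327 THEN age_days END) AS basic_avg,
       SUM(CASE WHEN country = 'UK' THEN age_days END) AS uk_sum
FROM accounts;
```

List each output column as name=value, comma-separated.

balance_avg=2618, basic_avg=1966.4444444444, uk_sum=6538

[balance_avg: balance < 14844]
acct=V48: ✓ → 3227
acct=V35: ✗
acct=V25: ✗
acct=V29: ✗
acct=V76: ✓ → 2009
acct=V91: ✗
acct=V12: ✗
acct=V31: ✗
acct=V85: ✗
acct=V10: ✗
acct=V63: ✗
balance_avg = (3227 + 2009) / 2 = 2618
—
[basic_avg: tier = 'basic' OR txns > 327]
acct=V48: ✓ → 3227
acct=V35: ✓ → 1359
acct=V25: ✓ → 1778
acct=V29: ✓ → 1974
acct=V76: ✓ → 2009
acct=V91: ✓ → 2764
acct=V12: ✓ → 1168
acct=V31: ✓ → 993
acct=V85: ✗
acct=V10: ✗
acct=V63: ✓ → 2426
basic_avg = (3227 + 1359 + 1778 + 1974 + 2009 + 2764 + 1168 + 993 + 2426) / 9 = 1966.4444444444
—
[uk_sum: country = 'UK']
acct=V48: ✗
acct=V35: ✗
acct=V25: ✗
acct=V29: ✓ → 1974
acct=V76: ✗
acct=V91: ✓ → 2764
acct=V12: ✗
acct=V31: ✗
acct=V85: ✓ → 1800
acct=V10: ✗
acct=V63: ✗
uk_sum = 1974 + 2764 + 1800 = 6538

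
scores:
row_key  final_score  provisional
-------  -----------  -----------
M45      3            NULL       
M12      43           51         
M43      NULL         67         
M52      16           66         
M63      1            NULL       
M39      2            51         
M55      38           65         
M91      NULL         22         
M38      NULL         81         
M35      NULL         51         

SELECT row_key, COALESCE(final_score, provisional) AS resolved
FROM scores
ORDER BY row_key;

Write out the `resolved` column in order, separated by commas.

43, 51, 81, 2, 67, 3, 16, 38, 1, 22

row_key=M12: final_score=43 → 43
row_key=M35: final_score=NULL, provisional=51 → 51
row_key=M38: final_score=NULL, provisional=81 → 81
row_key=M39: final_score=2 → 2
row_key=M43: final_score=NULL, provisional=67 → 67
row_key=M45: final_score=3 → 3
row_key=M52: final_score=16 → 16
row_key=M55: final_score=38 → 38
row_key=M63: final_score=1 → 1
row_key=M91: final_score=NULL, provisional=22 → 22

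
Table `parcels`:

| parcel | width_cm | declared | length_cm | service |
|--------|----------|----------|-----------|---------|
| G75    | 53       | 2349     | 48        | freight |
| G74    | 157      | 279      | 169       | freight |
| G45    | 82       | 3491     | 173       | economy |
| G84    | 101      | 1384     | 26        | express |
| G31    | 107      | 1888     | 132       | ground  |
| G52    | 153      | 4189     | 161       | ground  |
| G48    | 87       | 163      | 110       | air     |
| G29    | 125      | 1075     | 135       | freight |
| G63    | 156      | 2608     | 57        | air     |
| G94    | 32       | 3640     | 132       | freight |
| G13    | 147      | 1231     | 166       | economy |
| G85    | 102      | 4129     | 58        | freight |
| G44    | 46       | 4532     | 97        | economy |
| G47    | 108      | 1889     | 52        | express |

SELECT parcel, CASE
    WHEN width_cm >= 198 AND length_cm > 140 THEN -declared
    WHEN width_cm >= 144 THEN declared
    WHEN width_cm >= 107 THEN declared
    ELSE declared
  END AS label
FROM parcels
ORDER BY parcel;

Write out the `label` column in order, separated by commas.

1231, 1075, 1888, 4532, 3491, 1889, 163, 4189, 2608, 279, 2349, 1384, 4129, 3640

parcel=G13: width_cm >= 144 → 1231
parcel=G29: width_cm >= 107 → 1075
parcel=G31: width_cm >= 107 → 1888
parcel=G44: ELSE → 4532
parcel=G45: ELSE → 3491
parcel=G47: width_cm >= 107 → 1889
parcel=G48: ELSE → 163
parcel=G52: width_cm >= 144 → 4189
parcel=G63: width_cm >= 144 → 2608
parcel=G74: width_cm >= 144 → 279
parcel=G75: ELSE → 2349
parcel=G84: ELSE → 1384
parcel=G85: ELSE → 4129
parcel=G94: ELSE → 3640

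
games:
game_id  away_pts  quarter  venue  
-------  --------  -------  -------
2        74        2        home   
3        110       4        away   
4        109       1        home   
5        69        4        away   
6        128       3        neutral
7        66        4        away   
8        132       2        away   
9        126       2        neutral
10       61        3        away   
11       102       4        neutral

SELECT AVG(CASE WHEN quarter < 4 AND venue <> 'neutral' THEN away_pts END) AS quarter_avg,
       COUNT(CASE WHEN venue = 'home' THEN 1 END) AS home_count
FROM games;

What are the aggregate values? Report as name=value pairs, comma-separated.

quarter_avg=94, home_count=2

[quarter_avg: quarter < 4 AND venue <> 'neutral']
game_id=2: ✓ → 74
game_id=3: ✗
game_id=4: ✓ → 109
game_id=5: ✗
game_id=6: ✗
game_id=7: ✗
game_id=8: ✓ → 132
game_id=9: ✗
game_id=10: ✓ → 61
game_id=11: ✗
quarter_avg = (74 + 109 + 132 + 61) / 4 = 94
—
[home_count: venue = 'home']
game_id=2: ✓ → 1
game_id=3: ✗
game_id=4: ✓ → 1
game_id=5: ✗
game_id=6: ✗
game_id=7: ✗
game_id=8: ✗
game_id=9: ✗
game_id=10: ✗
game_id=11: ✗
home_count = COUNT(1, 1) = 2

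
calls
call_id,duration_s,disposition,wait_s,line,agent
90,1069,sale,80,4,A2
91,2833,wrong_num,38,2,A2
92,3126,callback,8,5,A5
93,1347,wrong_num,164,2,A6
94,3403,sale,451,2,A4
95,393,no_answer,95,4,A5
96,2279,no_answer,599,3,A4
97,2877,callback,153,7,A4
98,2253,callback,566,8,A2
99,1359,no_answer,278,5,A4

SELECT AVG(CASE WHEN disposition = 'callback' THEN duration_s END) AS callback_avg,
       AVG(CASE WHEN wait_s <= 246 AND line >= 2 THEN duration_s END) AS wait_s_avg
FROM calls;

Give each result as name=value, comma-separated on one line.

callback_avg=2752, wait_s_avg=1940.8333333333

[callback_avg: disposition = 'callback']
call_id=90: ✗
call_id=91: ✗
call_id=92: ✓ → 3126
call_id=93: ✗
call_id=94: ✗
call_id=95: ✗
call_id=96: ✗
call_id=97: ✓ → 2877
call_id=98: ✓ → 2253
call_id=99: ✗
callback_avg = (3126 + 2877 + 2253) / 3 = 2752
—
[wait_s_avg: wait_s <= 246 AND line >= 2]
call_id=90: ✓ → 1069
call_id=91: ✓ → 2833
call_id=92: ✓ → 3126
call_id=93: ✓ → 1347
call_id=94: ✗
call_id=95: ✓ → 393
call_id=96: ✗
call_id=97: ✓ → 2877
call_id=98: ✗
call_id=99: ✗
wait_s_avg = (1069 + 2833 + 3126 + 1347 + 393 + 2877) / 6 = 1940.8333333333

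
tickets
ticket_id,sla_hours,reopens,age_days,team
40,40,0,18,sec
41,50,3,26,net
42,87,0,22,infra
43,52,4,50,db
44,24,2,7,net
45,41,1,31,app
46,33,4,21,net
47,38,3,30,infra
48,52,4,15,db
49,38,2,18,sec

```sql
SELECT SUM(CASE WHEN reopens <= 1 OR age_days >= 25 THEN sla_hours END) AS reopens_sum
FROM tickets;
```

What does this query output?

308

ticket_id=40: ✓ → 40
ticket_id=41: ✓ → 50
ticket_id=42: ✓ → 87
ticket_id=43: ✓ → 52
ticket_id=44: ✗
ticket_id=45: ✓ → 41
ticket_id=46: ✗
ticket_id=47: ✓ → 38
ticket_id=48: ✗
ticket_id=49: ✗
reopens_sum = 40 + 50 + 87 + 52 + 41 + 38 = 308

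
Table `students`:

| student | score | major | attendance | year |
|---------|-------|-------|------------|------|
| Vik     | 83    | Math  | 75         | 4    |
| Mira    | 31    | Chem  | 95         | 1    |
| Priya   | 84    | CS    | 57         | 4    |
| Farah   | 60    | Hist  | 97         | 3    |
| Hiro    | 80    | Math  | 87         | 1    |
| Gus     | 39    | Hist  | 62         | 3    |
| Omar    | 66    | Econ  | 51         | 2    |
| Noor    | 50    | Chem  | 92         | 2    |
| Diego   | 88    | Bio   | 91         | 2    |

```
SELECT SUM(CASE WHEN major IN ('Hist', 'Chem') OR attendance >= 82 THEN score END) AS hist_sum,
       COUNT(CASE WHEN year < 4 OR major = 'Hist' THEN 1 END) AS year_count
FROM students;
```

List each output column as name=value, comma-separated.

[hist_sum: major IN ('Hist', 'Chem') OR attendance >= 82]
student=Vik: ✗
student=Mira: ✓ → 31
student=Priya: ✗
student=Farah: ✓ → 60
student=Hiro: ✓ → 80
student=Gus: ✓ → 39
student=Omar: ✗
student=Noor: ✓ → 50
student=Diego: ✓ → 88
hist_sum = 31 + 60 + 80 + 39 + 50 + 88 = 348
—
[year_count: year < 4 OR major = 'Hist']
student=Vik: ✗
student=Mira: ✓ → 1
student=Priya: ✗
student=Farah: ✓ → 1
student=Hiro: ✓ → 1
student=Gus: ✓ → 1
student=Omar: ✓ → 1
student=Noor: ✓ → 1
student=Diego: ✓ → 1
year_count = COUNT(1, 1, 1, 1, 1, 1, 1) = 7

hist_sum=348, year_count=7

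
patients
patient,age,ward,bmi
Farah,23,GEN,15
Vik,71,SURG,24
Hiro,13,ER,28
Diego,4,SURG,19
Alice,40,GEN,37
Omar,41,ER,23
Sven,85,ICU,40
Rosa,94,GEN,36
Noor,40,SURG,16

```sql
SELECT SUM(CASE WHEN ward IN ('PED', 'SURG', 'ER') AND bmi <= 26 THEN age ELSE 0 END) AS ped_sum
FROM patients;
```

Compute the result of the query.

156

patient=Farah: ✗
patient=Vik: ✓ → 71
patient=Hiro: ✗
patient=Diego: ✓ → 4
patient=Alice: ✗
patient=Omar: ✓ → 41
patient=Sven: ✗
patient=Rosa: ✗
patient=Noor: ✓ → 40
ped_sum = 71 + 4 + 41 + 40 = 156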